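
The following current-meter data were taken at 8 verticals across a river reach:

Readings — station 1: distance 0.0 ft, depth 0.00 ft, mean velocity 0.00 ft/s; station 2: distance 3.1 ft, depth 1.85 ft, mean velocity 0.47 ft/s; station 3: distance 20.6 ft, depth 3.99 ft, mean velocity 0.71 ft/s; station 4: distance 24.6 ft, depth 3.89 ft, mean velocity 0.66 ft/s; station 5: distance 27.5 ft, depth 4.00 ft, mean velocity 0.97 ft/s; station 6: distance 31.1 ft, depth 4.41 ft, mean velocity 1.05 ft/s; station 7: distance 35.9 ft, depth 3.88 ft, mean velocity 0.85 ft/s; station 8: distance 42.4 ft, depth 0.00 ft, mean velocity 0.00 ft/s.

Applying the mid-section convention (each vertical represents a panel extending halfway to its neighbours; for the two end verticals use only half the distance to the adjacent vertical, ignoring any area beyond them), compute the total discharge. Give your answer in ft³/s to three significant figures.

99.0 ft³/s

w_2 = (20.6 − 0.0)/2 = 10.3 ft; q_2 = 0.47 × 1.85 × 10.3 = 8.956 ft³/s
w_3 = (24.6 − 3.1)/2 = 10.75 ft; q_3 = 0.71 × 3.99 × 10.75 = 30.45 ft³/s
w_4 = (27.5 − 20.6)/2 = 3.45 ft; q_4 = 0.66 × 3.89 × 3.45 = 8.858 ft³/s
w_5 = (31.1 − 24.6)/2 = 3.25 ft; q_5 = 0.97 × 4.00 × 3.25 = 12.61 ft³/s
w_6 = (35.9 − 27.5)/2 = 4.2 ft; q_6 = 1.05 × 4.41 × 4.2 = 19.45 ft³/s
w_7 = (42.4 − 31.1)/2 = 5.65 ft; q_7 = 0.85 × 3.88 × 5.65 = 18.63 ft³/s
Stations 1, 8 contribute zero (depth or velocity is 0).
Q = Σ qᵢ = 98.96 ft³/s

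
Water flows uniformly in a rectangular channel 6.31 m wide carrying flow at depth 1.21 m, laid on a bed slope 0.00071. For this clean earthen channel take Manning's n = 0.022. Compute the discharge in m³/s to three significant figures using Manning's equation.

A = b·y = 6.31 × 1.21 = 7.635 m²
P = b + 2y = 6.31 + 2×1.21 = 8.730 m
R = A/P = 7.635/8.730 = 0.8746 m
Q = (1/n)·A·R^(2/3)·S^(1/2) = (1/0.022) × 7.635 × 0.8746^(2/3) × 0.00071^(1/2) = 8.457 m³/s

8.46 m³/s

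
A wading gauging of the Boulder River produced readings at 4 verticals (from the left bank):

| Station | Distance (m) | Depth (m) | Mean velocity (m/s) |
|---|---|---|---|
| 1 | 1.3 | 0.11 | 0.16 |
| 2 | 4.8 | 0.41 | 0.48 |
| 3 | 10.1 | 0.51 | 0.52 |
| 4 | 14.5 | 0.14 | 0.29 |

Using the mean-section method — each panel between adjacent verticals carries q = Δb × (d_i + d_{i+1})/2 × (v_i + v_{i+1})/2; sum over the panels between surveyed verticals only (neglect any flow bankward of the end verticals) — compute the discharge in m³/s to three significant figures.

2.09 m³/s

Panel 1-2: Δb = 3.5 m, d̄ = (0.11+0.41)/2 = 0.26, v̄ = (0.16+0.48)/2 = 0.32 → q = 3.5×0.26×0.32 = 0.2912 m³/s
Panel 2-3: Δb = 5.3 m, d̄ = (0.41+0.51)/2 = 0.46, v̄ = (0.48+0.52)/2 = 0.5 → q = 5.3×0.46×0.5 = 1.219 m³/s
Panel 3-4: Δb = 4.4 m, d̄ = (0.51+0.14)/2 = 0.325, v̄ = (0.52+0.29)/2 = 0.405 → q = 4.4×0.325×0.405 = 0.5792 m³/s
Q = Σ q = 2.089 m³/s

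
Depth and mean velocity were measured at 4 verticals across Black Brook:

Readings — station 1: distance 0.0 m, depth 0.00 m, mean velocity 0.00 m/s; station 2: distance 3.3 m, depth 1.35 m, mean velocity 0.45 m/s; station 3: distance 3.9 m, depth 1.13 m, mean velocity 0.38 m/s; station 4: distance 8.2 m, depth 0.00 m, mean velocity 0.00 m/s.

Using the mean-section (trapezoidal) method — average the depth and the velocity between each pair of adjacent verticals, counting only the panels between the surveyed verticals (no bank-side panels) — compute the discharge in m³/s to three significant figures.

1.27 m³/s

Panel 1-2: Δb = 3.3 m, d̄ = (0.00+1.35)/2 = 0.675, v̄ = (0.00+0.45)/2 = 0.225 → q = 3.3×0.675×0.225 = 0.5012 m³/s
Panel 2-3: Δb = 0.6 m, d̄ = (1.35+1.13)/2 = 1.24, v̄ = (0.45+0.38)/2 = 0.415 → q = 0.6×1.24×0.415 = 0.3088 m³/s
Panel 3-4: Δb = 4.3 m, d̄ = (1.13+0.00)/2 = 0.565, v̄ = (0.38+0.00)/2 = 0.19 → q = 4.3×0.565×0.19 = 0.4616 m³/s
Q = Σ q = 1.272 m³/s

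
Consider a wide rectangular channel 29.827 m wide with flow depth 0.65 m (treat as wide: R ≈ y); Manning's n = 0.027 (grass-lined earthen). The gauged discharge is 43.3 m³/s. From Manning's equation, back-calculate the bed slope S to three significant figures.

0.00646

A = b·y = 29.827 × 0.65 = 19.39 m²
Wide channel: R ≈ y = 0.65 m
S = (Q·n / (1·A·R^(2/3)))² = (43.3×0.027 / (1×19.39×0.7504))² = 0.006458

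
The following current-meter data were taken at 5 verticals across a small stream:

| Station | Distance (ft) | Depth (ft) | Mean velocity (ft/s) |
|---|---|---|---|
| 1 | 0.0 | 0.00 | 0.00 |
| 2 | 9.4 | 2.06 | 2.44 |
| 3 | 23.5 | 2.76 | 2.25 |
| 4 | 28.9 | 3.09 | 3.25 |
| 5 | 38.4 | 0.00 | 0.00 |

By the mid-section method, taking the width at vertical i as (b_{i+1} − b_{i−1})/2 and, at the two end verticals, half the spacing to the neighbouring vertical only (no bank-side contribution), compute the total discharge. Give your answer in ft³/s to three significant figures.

194 ft³/s

w_2 = (23.5 − 0.0)/2 = 11.75 ft; q_2 = 2.44 × 2.06 × 11.75 = 59.06 ft³/s
w_3 = (28.9 − 9.4)/2 = 9.75 ft; q_3 = 2.25 × 2.76 × 9.75 = 60.55 ft³/s
w_4 = (38.4 − 23.5)/2 = 7.45 ft; q_4 = 3.25 × 3.09 × 7.45 = 74.82 ft³/s
Stations 1, 5 contribute zero (depth or velocity is 0).
Q = Σ qᵢ = 194.4 ft³/s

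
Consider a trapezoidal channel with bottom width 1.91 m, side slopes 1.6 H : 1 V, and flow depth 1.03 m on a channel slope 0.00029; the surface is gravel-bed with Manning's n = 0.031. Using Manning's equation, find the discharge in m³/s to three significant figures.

A = (b + z·y)·y = (1.91 + 1.6×1.03)×1.03 = 3.665 m²
P = b + 2y√(1+z²) = 1.91 + 2×1.03×√(1+1.6²) = 5.797 m
R = A/P = 3.665/5.797 = 0.6322 m
Q = (1/n)·A·R^(2/3)·S^(1/2) = (1/0.031) × 3.665 × 0.6322^(2/3) × 0.00029^(1/2) = 1.483 m³/s

1.48 m³/s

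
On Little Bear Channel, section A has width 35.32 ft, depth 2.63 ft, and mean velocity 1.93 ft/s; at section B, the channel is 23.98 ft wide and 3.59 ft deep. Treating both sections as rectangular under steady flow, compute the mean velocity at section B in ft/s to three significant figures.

Q = A₁V₁ = (35.32×2.63) × 1.93 = 179.3 ft³/s
A₂ = 23.98 × 3.59 = 86.09 ft²
V₂ = Q/A₂ = 179.3/86.09 = 2.083 ft/s

2.08 ft/s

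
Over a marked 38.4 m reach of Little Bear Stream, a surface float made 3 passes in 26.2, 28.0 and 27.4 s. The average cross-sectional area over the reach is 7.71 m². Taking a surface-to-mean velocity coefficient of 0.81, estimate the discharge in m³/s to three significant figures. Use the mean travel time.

t̄ = (26.2 + 28.0 + 27.4) / 3 = 27.2 s
v_surface = L / t̄ = 38.4 / 27.2 = 1.412 m/s
v_mean = 0.81 × 1.412 = 1.144 m/s
Q = A × v_mean = 7.71 × 1.144 = 8.817 m³/s

8.82 m³/s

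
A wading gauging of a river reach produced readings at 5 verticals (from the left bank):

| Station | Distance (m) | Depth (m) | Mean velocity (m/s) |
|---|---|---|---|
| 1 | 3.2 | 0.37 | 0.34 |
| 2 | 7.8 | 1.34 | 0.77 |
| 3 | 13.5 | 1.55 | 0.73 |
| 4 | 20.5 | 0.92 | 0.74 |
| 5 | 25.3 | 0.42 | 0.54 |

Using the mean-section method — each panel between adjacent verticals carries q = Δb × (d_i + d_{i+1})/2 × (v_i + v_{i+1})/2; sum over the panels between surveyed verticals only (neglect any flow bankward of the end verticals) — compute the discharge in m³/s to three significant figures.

16.8 m³/s

Panel 1-2: Δb = 4.6 m, d̄ = (0.37+1.34)/2 = 0.855, v̄ = (0.34+0.77)/2 = 0.555 → q = 4.6×0.855×0.555 = 2.183 m³/s
Panel 2-3: Δb = 5.7 m, d̄ = (1.34+1.55)/2 = 1.445, v̄ = (0.77+0.73)/2 = 0.75 → q = 5.7×1.445×0.75 = 6.177 m³/s
Panel 3-4: Δb = 7 m, d̄ = (1.55+0.92)/2 = 1.235, v̄ = (0.73+0.74)/2 = 0.735 → q = 7×1.235×0.735 = 6.354 m³/s
Panel 4-5: Δb = 4.8 m, d̄ = (0.92+0.42)/2 = 0.67, v̄ = (0.74+0.54)/2 = 0.64 → q = 4.8×0.67×0.64 = 2.058 m³/s
Q = Σ q = 16.77 m³/s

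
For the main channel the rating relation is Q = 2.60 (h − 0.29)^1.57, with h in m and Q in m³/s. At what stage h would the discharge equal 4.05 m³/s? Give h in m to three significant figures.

h − h₀ = (Q/C)^(1/b) = (4.05/2.60)^(1/1.57) = 1.326 m
h = 0.29 + 1.326 = 1.616 m

1.62 m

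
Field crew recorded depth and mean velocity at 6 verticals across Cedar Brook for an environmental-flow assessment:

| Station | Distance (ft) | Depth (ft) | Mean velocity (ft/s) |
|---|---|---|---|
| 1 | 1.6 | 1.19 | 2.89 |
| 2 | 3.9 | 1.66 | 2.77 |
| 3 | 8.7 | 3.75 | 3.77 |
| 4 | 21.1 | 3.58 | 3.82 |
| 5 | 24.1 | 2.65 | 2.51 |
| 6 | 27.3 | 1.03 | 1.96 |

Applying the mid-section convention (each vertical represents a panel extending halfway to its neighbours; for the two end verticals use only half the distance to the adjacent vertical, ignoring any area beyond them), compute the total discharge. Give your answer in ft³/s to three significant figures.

271 ft³/s

w_1 = (3.9 − 1.6)/2 = 1.15 ft; q_1 = 2.89 × 1.19 × 1.15 = 3.955 ft³/s
w_2 = (8.7 − 1.6)/2 = 3.55 ft; q_2 = 2.77 × 1.66 × 3.55 = 16.32 ft³/s
w_3 = (21.1 − 3.9)/2 = 8.6 ft; q_3 = 3.77 × 3.75 × 8.6 = 121.6 ft³/s
w_4 = (24.1 − 8.7)/2 = 7.7 ft; q_4 = 3.82 × 3.58 × 7.7 = 105.3 ft³/s
w_5 = (27.3 − 21.1)/2 = 3.1 ft; q_5 = 2.51 × 2.65 × 3.1 = 20.62 ft³/s
w_6 = (27.3 − 24.1)/2 = 1.6 ft; q_6 = 1.96 × 1.03 × 1.6 = 3.230 ft³/s
Q = Σ qᵢ = 271.0 ft³/s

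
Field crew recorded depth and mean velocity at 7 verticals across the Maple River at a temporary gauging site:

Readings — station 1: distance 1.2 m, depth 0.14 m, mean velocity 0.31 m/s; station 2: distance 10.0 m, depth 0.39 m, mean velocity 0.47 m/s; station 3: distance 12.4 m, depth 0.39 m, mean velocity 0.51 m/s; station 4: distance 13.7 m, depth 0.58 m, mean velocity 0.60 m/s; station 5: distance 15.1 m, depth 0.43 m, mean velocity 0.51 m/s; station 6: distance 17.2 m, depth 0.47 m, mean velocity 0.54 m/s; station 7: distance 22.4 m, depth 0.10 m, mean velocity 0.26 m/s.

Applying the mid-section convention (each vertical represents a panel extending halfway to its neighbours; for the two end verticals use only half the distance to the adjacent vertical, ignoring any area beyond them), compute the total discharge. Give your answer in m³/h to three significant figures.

12400 m³/h

w_1 = (10.0 − 1.2)/2 = 4.4 m; q_1 = 0.31 × 0.14 × 4.4 = 0.1910 m³/s
w_2 = (12.4 − 1.2)/2 = 5.6 m; q_2 = 0.47 × 0.39 × 5.6 = 1.026 m³/s
w_3 = (13.7 − 10.0)/2 = 1.85 m; q_3 = 0.51 × 0.39 × 1.85 = 0.3680 m³/s
w_4 = (15.1 − 12.4)/2 = 1.35 m; q_4 = 0.60 × 0.58 × 1.35 = 0.4698 m³/s
w_5 = (17.2 − 13.7)/2 = 1.75 m; q_5 = 0.51 × 0.43 × 1.75 = 0.3838 m³/s
w_6 = (22.4 − 15.1)/2 = 3.65 m; q_6 = 0.54 × 0.47 × 3.65 = 0.9264 m³/s
w_7 = (22.4 − 17.2)/2 = 2.6 m; q_7 = 0.26 × 0.10 × 2.6 = 0.06760 m³/s
Q = Σ qᵢ = 3.433 m³/s
= 3.433 × 3600 = 12360 m³/h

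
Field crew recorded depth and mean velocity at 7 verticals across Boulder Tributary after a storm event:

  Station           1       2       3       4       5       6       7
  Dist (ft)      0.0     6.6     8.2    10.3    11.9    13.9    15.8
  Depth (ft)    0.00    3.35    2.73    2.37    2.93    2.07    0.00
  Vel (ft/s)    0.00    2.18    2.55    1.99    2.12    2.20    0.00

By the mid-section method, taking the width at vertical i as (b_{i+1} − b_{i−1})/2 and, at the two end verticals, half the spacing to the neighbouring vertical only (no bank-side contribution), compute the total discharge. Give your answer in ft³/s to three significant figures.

71.6 ft³/s

w_2 = (8.2 − 0.0)/2 = 4.1 ft; q_2 = 2.18 × 3.35 × 4.1 = 29.94 ft³/s
w_3 = (10.3 − 6.6)/2 = 1.85 ft; q_3 = 2.55 × 2.73 × 1.85 = 12.88 ft³/s
w_4 = (11.9 − 8.2)/2 = 1.85 ft; q_4 = 1.99 × 2.37 × 1.85 = 8.725 ft³/s
w_5 = (13.9 − 10.3)/2 = 1.8 ft; q_5 = 2.12 × 2.93 × 1.8 = 11.18 ft³/s
w_6 = (15.8 − 11.9)/2 = 1.95 ft; q_6 = 2.20 × 2.07 × 1.95 = 8.880 ft³/s
Stations 1, 7 contribute zero (depth or velocity is 0).
Q = Σ qᵢ = 71.61 ft³/s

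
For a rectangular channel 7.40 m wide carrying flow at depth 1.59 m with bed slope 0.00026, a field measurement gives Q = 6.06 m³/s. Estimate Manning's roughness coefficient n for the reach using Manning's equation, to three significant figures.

A = b·y = 7.40 × 1.59 = 11.77 m²
P = b + 2y = 7.40 + 2×1.59 = 10.58 m
R = A/P = 11.77/10.58 = 1.112 m
n = (1/Q)·A·R^(2/3)·S^(1/2) = (1/6.06) × 11.77 × 1.073 × 0.01612 = 0.03361

0.0336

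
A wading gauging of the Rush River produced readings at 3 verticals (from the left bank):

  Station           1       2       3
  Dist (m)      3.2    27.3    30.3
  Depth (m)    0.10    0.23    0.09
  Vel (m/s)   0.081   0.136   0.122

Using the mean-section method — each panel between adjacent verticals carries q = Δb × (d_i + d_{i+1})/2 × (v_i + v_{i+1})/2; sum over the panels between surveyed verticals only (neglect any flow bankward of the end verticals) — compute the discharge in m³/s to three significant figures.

0.493 m³/s

Panel 1-2: Δb = 24.1 m, d̄ = (0.10+0.23)/2 = 0.165, v̄ = (0.081+0.136)/2 = 0.1085 → q = 24.1×0.165×0.1085 = 0.4315 m³/s
Panel 2-3: Δb = 3 m, d̄ = (0.23+0.09)/2 = 0.16, v̄ = (0.136+0.122)/2 = 0.129 → q = 3×0.16×0.129 = 0.06192 m³/s
Q = Σ q = 0.4934 m³/s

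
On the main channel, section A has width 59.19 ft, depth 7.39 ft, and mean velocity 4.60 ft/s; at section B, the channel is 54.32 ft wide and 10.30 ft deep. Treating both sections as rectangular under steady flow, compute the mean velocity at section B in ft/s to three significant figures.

3.60 ft/s

Q = A₁V₁ = (59.19×7.39) × 4.60 = 2012 ft³/s
A₂ = 54.32 × 10.30 = 559.5 ft²
V₂ = Q/A₂ = 2012/559.5 = 3.596 ft/s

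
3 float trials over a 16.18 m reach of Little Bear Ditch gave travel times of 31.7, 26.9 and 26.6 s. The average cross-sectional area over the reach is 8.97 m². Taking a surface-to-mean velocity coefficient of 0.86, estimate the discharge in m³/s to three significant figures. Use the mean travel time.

t̄ = (31.7 + 26.9 + 26.6) / 3 = 28.4 s
v_surface = L / t̄ = 16.18 / 28.4 = 0.5697 m/s
v_mean = 0.86 × 0.5697 = 0.4900 m/s
Q = A × v_mean = 8.97 × 0.4900 = 4.395 m³/s

4.39 m³/s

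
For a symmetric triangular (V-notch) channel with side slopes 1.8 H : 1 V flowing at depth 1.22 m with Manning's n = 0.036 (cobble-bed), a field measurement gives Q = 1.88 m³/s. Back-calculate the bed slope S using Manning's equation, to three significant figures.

0.00148

A = z·y² = 1.8×1.22² = 2.679 m²
P = 2y√(1+z²) = 2×1.22×√(1+1.8²) = 5.024 m
R = A/P = 2.679/5.024 = 0.5332 m
S = (Q·n / (1·A·R^(2/3)))² = (1.88×0.036 / (1×2.679×0.6576))² = 0.001476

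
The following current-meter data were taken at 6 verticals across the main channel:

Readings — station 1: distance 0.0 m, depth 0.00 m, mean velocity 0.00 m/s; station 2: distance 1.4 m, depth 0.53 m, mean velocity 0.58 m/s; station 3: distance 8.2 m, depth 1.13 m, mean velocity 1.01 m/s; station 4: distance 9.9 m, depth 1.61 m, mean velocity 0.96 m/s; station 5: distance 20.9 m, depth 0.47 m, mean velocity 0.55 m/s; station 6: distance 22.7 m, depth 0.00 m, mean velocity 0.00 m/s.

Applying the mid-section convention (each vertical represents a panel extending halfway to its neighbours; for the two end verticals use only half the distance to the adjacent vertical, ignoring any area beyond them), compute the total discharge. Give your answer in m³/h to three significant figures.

63300 m³/h

w_2 = (8.2 − 0.0)/2 = 4.1 m; q_2 = 0.58 × 0.53 × 4.1 = 1.260 m³/s
w_3 = (9.9 − 1.4)/2 = 4.25 m; q_3 = 1.01 × 1.13 × 4.25 = 4.851 m³/s
w_4 = (20.9 − 8.2)/2 = 6.35 m; q_4 = 0.96 × 1.61 × 6.35 = 9.815 m³/s
w_5 = (22.7 − 9.9)/2 = 6.4 m; q_5 = 0.55 × 0.47 × 6.4 = 1.654 m³/s
Stations 1, 6 contribute zero (depth or velocity is 0).
Q = Σ qᵢ = 17.58 m³/s
= 17.58 × 3600 = 63290 m³/h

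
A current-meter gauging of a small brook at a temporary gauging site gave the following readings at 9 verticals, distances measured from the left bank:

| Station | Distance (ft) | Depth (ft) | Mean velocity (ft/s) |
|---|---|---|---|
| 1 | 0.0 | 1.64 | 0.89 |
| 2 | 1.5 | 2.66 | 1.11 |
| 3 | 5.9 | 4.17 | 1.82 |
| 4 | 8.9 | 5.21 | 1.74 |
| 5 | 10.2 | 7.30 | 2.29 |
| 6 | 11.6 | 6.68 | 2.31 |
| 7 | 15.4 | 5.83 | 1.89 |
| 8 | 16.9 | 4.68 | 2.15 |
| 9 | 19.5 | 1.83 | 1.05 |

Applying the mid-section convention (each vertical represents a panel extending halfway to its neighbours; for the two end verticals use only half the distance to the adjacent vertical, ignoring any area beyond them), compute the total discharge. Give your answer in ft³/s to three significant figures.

172 ft³/s

w_1 = (1.5 − 0.0)/2 = 0.75 ft; q_1 = 0.89 × 1.64 × 0.75 = 1.095 ft³/s
w_2 = (5.9 − 0.0)/2 = 2.95 ft; q_2 = 1.11 × 2.66 × 2.95 = 8.710 ft³/s
w_3 = (8.9 − 1.5)/2 = 3.7 ft; q_3 = 1.82 × 4.17 × 3.7 = 28.08 ft³/s
w_4 = (10.2 − 5.9)/2 = 2.15 ft; q_4 = 1.74 × 5.21 × 2.15 = 19.49 ft³/s
w_5 = (11.6 − 8.9)/2 = 1.35 ft; q_5 = 2.29 × 7.30 × 1.35 = 22.57 ft³/s
w_6 = (15.4 − 10.2)/2 = 2.6 ft; q_6 = 2.31 × 6.68 × 2.6 = 40.12 ft³/s
w_7 = (16.9 − 11.6)/2 = 2.65 ft; q_7 = 1.89 × 5.83 × 2.65 = 29.20 ft³/s
w_8 = (19.5 − 15.4)/2 = 2.05 ft; q_8 = 2.15 × 4.68 × 2.05 = 20.63 ft³/s
w_9 = (19.5 − 16.9)/2 = 1.3 ft; q_9 = 1.05 × 1.83 × 1.3 = 2.498 ft³/s
Q = Σ qᵢ = 172.4 ft³/s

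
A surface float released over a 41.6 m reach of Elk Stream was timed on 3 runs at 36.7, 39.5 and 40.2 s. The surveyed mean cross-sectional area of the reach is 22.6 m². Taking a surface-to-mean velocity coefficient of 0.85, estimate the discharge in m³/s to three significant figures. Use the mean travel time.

20.6 m³/s

t̄ = (36.7 + 39.5 + 40.2) / 3 = 38.8 s
v_surface = L / t̄ = 41.6 / 38.8 = 1.072 m/s
v_mean = 0.85 × 1.072 = 0.9113 m/s
Q = A × v_mean = 22.6 × 0.9113 = 20.60 m³/s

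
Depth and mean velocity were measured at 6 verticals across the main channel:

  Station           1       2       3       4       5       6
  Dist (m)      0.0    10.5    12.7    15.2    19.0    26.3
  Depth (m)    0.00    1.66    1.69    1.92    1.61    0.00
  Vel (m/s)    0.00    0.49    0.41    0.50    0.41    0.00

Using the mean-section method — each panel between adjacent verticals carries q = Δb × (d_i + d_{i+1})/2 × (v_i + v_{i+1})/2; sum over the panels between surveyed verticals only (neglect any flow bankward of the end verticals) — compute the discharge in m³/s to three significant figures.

Panel 1-2: Δb = 10.5 m, d̄ = (0.00+1.66)/2 = 0.83, v̄ = (0.00+0.49)/2 = 0.245 → q = 10.5×0.83×0.245 = 2.135 m³/s
Panel 2-3: Δb = 2.2 m, d̄ = (1.66+1.69)/2 = 1.675, v̄ = (0.49+0.41)/2 = 0.45 → q = 2.2×1.675×0.45 = 1.658 m³/s
Panel 3-4: Δb = 2.5 m, d̄ = (1.69+1.92)/2 = 1.805, v̄ = (0.41+0.50)/2 = 0.455 → q = 2.5×1.805×0.455 = 2.053 m³/s
Panel 4-5: Δb = 3.8 m, d̄ = (1.92+1.61)/2 = 1.765, v̄ = (0.50+0.41)/2 = 0.455 → q = 3.8×1.765×0.455 = 3.052 m³/s
Panel 5-6: Δb = 7.3 m, d̄ = (1.61+0.00)/2 = 0.805, v̄ = (0.41+0.00)/2 = 0.205 → q = 7.3×0.805×0.205 = 1.205 m³/s
Q = Σ q = 10.10 m³/s

10.1 m³/s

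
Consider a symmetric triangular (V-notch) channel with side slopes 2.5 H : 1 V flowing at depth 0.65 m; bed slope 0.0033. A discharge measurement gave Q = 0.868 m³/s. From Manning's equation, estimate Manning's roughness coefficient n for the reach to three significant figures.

0.0314

A = z·y² = 2.5×0.65² = 1.056 m²
P = 2y√(1+z²) = 2×0.65×√(1+2.5²) = 3.500 m
R = A/P = 1.056/3.500 = 0.3018 m
n = (1/Q)·A·R^(2/3)·S^(1/2) = (1/0.868) × 1.056 × 0.4499 × 0.05745 = 0.03145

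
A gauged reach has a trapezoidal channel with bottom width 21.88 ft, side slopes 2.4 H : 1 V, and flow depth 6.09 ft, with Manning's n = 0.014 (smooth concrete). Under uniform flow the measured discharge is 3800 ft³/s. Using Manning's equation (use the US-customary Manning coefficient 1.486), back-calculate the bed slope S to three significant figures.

0.00389

A = (b + z·y)·y = (21.88 + 2.4×6.09)×6.09 = 222.3 ft²
P = b + 2y√(1+z²) = 21.88 + 2×6.09×√(1+2.4²) = 53.55 ft
R = A/P = 222.3/53.55 = 4.151 ft
S = (Q·n / (1.486·A·R^(2/3)))² = (3800×0.014 / (1.486×222.3×2.583))² = 0.003890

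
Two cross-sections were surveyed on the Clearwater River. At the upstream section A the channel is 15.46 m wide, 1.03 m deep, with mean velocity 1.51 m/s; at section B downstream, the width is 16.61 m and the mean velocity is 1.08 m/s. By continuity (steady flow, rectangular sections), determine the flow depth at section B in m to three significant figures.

1.34 m

Q = A₁V₁ = (15.46×1.03) × 1.51 = 24.04 m³/s
d₂ = Q/(b₂ V₂) = 24.04/(16.61×1.08) = 1.340 m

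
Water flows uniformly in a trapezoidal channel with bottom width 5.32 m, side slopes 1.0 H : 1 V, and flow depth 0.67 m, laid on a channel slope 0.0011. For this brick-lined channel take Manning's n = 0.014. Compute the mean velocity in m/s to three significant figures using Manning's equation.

A = (b + z·y)·y = (5.32 + 1.0×0.67)×0.67 = 4.013 m²
P = b + 2y√(1+z²) = 5.32 + 2×0.67×√(1+1.0²) = 7.215 m
R = A/P = 4.013/7.215 = 0.5562 m
Q = (1/n)·A·R^(2/3)·S^(1/2) = (1/0.014) × 4.013 × 0.5562^(2/3) × 0.0011^(1/2) = 6.431 m³/s
V = Q/A = 6.431/4.013 = 1.602 m/s

1.60 m/s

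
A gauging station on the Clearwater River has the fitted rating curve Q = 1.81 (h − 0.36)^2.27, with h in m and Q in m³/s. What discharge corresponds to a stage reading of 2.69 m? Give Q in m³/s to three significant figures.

12.3 m³/s

Q = 1.81 × (2.69 − 0.36)^2.27 = 1.81 × 2.33^2.27 = 12.35 m³/s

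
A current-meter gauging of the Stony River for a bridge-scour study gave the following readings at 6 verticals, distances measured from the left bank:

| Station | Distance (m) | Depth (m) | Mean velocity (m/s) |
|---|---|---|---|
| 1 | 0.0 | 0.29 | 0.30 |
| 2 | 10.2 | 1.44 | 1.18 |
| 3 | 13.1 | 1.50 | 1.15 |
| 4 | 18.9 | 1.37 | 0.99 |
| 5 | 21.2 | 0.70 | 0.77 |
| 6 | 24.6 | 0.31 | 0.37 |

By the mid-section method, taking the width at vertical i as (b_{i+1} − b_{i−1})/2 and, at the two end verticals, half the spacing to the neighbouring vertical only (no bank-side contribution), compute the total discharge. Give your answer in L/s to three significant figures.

26300 L/s

w_1 = (10.2 − 0.0)/2 = 5.1 m; q_1 = 0.30 × 0.29 × 5.1 = 0.4437 m³/s
w_2 = (13.1 − 0.0)/2 = 6.55 m; q_2 = 1.18 × 1.44 × 6.55 = 11.13 m³/s
w_3 = (18.9 − 10.2)/2 = 4.35 m; q_3 = 1.15 × 1.50 × 4.35 = 7.504 m³/s
w_4 = (21.2 − 13.1)/2 = 4.05 m; q_4 = 0.99 × 1.37 × 4.05 = 5.493 m³/s
w_5 = (24.6 − 18.9)/2 = 2.85 m; q_5 = 0.77 × 0.70 × 2.85 = 1.536 m³/s
w_6 = (24.6 − 21.2)/2 = 1.7 m; q_6 = 0.37 × 0.31 × 1.7 = 0.1950 m³/s
Q = Σ qᵢ = 26.30 m³/s
= 26.30 × 1000 = 26300 L/s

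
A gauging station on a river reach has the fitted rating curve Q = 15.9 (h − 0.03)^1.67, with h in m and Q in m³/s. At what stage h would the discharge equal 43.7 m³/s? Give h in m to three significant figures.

h − h₀ = (Q/C)^(1/b) = (43.7/15.9)^(1/1.67) = 1.832 m
h = 0.03 + 1.832 = 1.862 m

1.86 m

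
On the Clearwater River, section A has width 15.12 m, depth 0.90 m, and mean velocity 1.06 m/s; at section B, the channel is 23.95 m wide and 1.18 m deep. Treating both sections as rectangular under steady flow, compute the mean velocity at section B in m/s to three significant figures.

Q = A₁V₁ = (15.12×0.90) × 1.06 = 14.42 m³/s
A₂ = 23.95 × 1.18 = 28.26 m²
V₂ = Q/A₂ = 14.42/28.26 = 0.5104 m/s

0.510 m/s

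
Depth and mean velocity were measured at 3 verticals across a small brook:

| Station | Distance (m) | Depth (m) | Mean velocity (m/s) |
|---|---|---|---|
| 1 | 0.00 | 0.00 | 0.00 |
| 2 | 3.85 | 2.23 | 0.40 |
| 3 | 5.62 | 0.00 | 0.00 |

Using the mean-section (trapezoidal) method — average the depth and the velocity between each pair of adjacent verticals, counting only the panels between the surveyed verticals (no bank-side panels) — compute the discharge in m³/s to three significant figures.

Panel 1-2: Δb = 3.85 m, d̄ = (0.00+2.23)/2 = 1.115, v̄ = (0.00+0.40)/2 = 0.2 → q = 3.85×1.115×0.2 = 0.8586 m³/s
Panel 2-3: Δb = 1.77 m, d̄ = (2.23+0.00)/2 = 1.115, v̄ = (0.40+0.00)/2 = 0.2 → q = 1.77×1.115×0.2 = 0.3947 m³/s
Q = Σ q = 1.253 m³/s

1.25 m³/s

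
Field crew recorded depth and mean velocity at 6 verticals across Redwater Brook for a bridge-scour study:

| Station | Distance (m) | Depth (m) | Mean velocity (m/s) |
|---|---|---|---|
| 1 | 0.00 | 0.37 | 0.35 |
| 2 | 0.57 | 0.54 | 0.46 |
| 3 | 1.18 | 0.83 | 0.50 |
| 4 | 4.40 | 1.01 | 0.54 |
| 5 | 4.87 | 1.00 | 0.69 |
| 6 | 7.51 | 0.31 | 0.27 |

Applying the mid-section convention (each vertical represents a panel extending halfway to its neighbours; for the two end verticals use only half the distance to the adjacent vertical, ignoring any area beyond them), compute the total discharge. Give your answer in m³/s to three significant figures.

3.17 m³/s

w_1 = (0.57 − 0.00)/2 = 0.285 m; q_1 = 0.35 × 0.37 × 0.285 = 0.03691 m³/s
w_2 = (1.18 − 0.00)/2 = 0.59 m; q_2 = 0.46 × 0.54 × 0.59 = 0.1466 m³/s
w_3 = (4.40 − 0.57)/2 = 1.915 m; q_3 = 0.50 × 0.83 × 1.915 = 0.7947 m³/s
w_4 = (4.87 − 1.18)/2 = 1.845 m; q_4 = 0.54 × 1.01 × 1.845 = 1.006 m³/s
w_5 = (7.51 − 4.40)/2 = 1.555 m; q_5 = 0.69 × 1.00 × 1.555 = 1.073 m³/s
w_6 = (7.51 − 4.87)/2 = 1.32 m; q_6 = 0.27 × 0.31 × 1.32 = 0.1105 m³/s
Q = Σ qᵢ = 3.168 m³/s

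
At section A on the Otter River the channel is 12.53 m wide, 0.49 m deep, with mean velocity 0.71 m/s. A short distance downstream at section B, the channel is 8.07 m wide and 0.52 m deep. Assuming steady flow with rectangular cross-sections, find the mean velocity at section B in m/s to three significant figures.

1.04 m/s

Q = A₁V₁ = (12.53×0.49) × 0.71 = 4.359 m³/s
A₂ = 8.07 × 0.52 = 4.196 m²
V₂ = Q/A₂ = 4.359/4.196 = 1.039 m/s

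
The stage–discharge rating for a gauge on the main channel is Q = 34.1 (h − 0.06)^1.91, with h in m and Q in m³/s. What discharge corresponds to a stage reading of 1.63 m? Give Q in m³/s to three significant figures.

80.7 m³/s

Q = 34.1 × (1.63 − 0.06)^1.91 = 34.1 × 1.57^1.91 = 80.71 m³/s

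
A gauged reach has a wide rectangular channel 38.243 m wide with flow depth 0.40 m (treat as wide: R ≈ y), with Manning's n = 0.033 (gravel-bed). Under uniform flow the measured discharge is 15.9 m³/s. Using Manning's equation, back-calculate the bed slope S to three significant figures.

0.00399

A = b·y = 38.243 × 0.40 = 15.30 m²
Wide channel: R ≈ y = 0.40 m
S = (Q·n / (1·A·R^(2/3)))² = (15.9×0.033 / (1×15.30×0.5429))² = 0.003992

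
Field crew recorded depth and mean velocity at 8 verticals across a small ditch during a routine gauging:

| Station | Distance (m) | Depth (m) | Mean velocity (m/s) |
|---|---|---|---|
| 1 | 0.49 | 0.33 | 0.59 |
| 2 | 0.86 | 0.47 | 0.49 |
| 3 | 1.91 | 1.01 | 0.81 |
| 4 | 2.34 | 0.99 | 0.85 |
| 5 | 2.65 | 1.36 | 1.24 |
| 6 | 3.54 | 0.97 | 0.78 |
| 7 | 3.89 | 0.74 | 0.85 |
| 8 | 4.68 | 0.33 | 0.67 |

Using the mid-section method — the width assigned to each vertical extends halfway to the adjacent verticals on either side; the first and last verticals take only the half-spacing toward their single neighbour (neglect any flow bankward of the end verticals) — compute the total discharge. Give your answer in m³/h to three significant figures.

11000 m³/h

w_1 = (0.86 − 0.49)/2 = 0.185 m; q_1 = 0.59 × 0.33 × 0.185 = 0.03602 m³/s
w_2 = (1.91 − 0.49)/2 = 0.71 m; q_2 = 0.49 × 0.47 × 0.71 = 0.1635 m³/s
w_3 = (2.34 − 0.86)/2 = 0.74 m; q_3 = 0.81 × 1.01 × 0.74 = 0.6054 m³/s
w_4 = (2.65 − 1.91)/2 = 0.37 m; q_4 = 0.85 × 0.99 × 0.37 = 0.3114 m³/s
w_5 = (3.54 − 2.34)/2 = 0.6 m; q_5 = 1.24 × 1.36 × 0.6 = 1.012 m³/s
w_6 = (3.89 − 2.65)/2 = 0.62 m; q_6 = 0.78 × 0.97 × 0.62 = 0.4691 m³/s
w_7 = (4.68 − 3.54)/2 = 0.57 m; q_7 = 0.85 × 0.74 × 0.57 = 0.3585 m³/s
w_8 = (4.68 − 3.89)/2 = 0.395 m; q_8 = 0.67 × 0.33 × 0.395 = 0.08733 m³/s
Q = Σ qᵢ = 3.043 m³/s
= 3.043 × 3600 = 10960 m³/h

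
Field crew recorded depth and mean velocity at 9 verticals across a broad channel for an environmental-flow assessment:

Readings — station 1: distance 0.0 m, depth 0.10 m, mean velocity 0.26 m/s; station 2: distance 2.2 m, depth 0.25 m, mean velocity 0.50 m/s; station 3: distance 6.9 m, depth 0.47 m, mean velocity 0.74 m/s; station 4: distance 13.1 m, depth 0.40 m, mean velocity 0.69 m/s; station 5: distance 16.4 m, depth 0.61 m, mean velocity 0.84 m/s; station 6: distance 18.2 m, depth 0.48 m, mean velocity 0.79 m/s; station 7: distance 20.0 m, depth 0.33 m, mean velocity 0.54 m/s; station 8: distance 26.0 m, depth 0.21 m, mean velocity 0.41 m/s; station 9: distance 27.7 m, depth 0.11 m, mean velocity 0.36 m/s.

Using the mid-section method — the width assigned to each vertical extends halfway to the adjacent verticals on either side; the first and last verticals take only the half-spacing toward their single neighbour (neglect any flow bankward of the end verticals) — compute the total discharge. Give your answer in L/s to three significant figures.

w_1 = (2.2 − 0.0)/2 = 1.1 m; q_1 = 0.26 × 0.10 × 1.1 = 0.02860 m³/s
w_2 = (6.9 − 0.0)/2 = 3.45 m; q_2 = 0.50 × 0.25 × 3.45 = 0.4313 m³/s
w_3 = (13.1 − 2.2)/2 = 5.45 m; q_3 = 0.74 × 0.47 × 5.45 = 1.896 m³/s
w_4 = (16.4 − 6.9)/2 = 4.75 m; q_4 = 0.69 × 0.40 × 4.75 = 1.311 m³/s
w_5 = (18.2 − 13.1)/2 = 2.55 m; q_5 = 0.84 × 0.61 × 2.55 = 1.307 m³/s
w_6 = (20.0 − 16.4)/2 = 1.8 m; q_6 = 0.79 × 0.48 × 1.8 = 0.6826 m³/s
w_7 = (26.0 − 18.2)/2 = 3.9 m; q_7 = 0.54 × 0.33 × 3.9 = 0.6950 m³/s
w_8 = (27.7 − 20.0)/2 = 3.85 m; q_8 = 0.41 × 0.21 × 3.85 = 0.3315 m³/s
w_9 = (27.7 − 26.0)/2 = 0.85 m; q_9 = 0.36 × 0.11 × 0.85 = 0.03366 m³/s
Q = Σ qᵢ = 6.716 m³/s
= 6.716 × 1000 = 6716 L/s

6720 L/s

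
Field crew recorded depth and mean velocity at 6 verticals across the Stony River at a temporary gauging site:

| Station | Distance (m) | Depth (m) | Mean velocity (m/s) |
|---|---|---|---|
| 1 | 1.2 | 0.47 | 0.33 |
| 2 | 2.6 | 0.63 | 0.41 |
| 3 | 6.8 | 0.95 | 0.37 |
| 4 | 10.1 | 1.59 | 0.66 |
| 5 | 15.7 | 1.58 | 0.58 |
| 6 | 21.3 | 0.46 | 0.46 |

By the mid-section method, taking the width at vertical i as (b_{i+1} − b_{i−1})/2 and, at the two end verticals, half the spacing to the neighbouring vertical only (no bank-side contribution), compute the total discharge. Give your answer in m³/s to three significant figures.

12.5 m³/s

w_1 = (2.6 − 1.2)/2 = 0.7 m; q_1 = 0.33 × 0.47 × 0.7 = 0.1086 m³/s
w_2 = (6.8 − 1.2)/2 = 2.8 m; q_2 = 0.41 × 0.63 × 2.8 = 0.7232 m³/s
w_3 = (10.1 − 2.6)/2 = 3.75 m; q_3 = 0.37 × 0.95 × 3.75 = 1.318 m³/s
w_4 = (15.7 − 6.8)/2 = 4.45 m; q_4 = 0.66 × 1.59 × 4.45 = 4.670 m³/s
w_5 = (21.3 − 10.1)/2 = 5.6 m; q_5 = 0.58 × 1.58 × 5.6 = 5.132 m³/s
w_6 = (21.3 − 15.7)/2 = 2.8 m; q_6 = 0.46 × 0.46 × 2.8 = 0.5925 m³/s
Q = Σ qᵢ = 12.54 m³/s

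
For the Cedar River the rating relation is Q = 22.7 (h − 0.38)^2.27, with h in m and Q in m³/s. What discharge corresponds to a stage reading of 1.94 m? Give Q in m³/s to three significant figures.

Q = 22.7 × (1.94 − 0.38)^2.27 = 22.7 × 1.56^2.27 = 62.29 m³/s

62.3 m³/s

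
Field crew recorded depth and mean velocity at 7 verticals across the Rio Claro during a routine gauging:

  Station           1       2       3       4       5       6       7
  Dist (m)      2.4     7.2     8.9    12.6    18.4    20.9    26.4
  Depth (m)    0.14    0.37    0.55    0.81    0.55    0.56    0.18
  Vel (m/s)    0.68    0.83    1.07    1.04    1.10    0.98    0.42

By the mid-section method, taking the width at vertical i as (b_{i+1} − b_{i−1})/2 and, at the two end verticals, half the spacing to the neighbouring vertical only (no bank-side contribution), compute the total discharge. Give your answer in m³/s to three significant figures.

11.7 m³/s

w_1 = (7.2 − 2.4)/2 = 2.4 m; q_1 = 0.68 × 0.14 × 2.4 = 0.2285 m³/s
w_2 = (8.9 − 2.4)/2 = 3.25 m; q_2 = 0.83 × 0.37 × 3.25 = 0.9981 m³/s
w_3 = (12.6 − 7.2)/2 = 2.7 m; q_3 = 1.07 × 0.55 × 2.7 = 1.589 m³/s
w_4 = (18.4 − 8.9)/2 = 4.75 m; q_4 = 1.04 × 0.81 × 4.75 = 4.001 m³/s
w_5 = (20.9 − 12.6)/2 = 4.15 m; q_5 = 1.10 × 0.55 × 4.15 = 2.511 m³/s
w_6 = (26.4 − 18.4)/2 = 4 m; q_6 = 0.98 × 0.56 × 4 = 2.195 m³/s
w_7 = (26.4 − 20.9)/2 = 2.75 m; q_7 = 0.42 × 0.18 × 2.75 = 0.2079 m³/s
Q = Σ qᵢ = 11.73 m³/s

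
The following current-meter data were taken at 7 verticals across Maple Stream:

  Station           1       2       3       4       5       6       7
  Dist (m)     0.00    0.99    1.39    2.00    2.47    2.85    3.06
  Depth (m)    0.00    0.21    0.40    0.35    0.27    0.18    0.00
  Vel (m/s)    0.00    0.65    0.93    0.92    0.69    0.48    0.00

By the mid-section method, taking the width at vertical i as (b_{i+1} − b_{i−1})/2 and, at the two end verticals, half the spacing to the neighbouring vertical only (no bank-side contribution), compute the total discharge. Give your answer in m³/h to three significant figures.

w_2 = (1.39 − 0.00)/2 = 0.695 m; q_2 = 0.65 × 0.21 × 0.695 = 0.09487 m³/s
w_3 = (2.00 − 0.99)/2 = 0.505 m; q_3 = 0.93 × 0.40 × 0.505 = 0.1879 m³/s
w_4 = (2.47 − 1.39)/2 = 0.54 m; q_4 = 0.92 × 0.35 × 0.54 = 0.1739 m³/s
w_5 = (2.85 − 2.00)/2 = 0.425 m; q_5 = 0.69 × 0.27 × 0.425 = 0.07918 m³/s
w_6 = (3.06 − 2.47)/2 = 0.295 m; q_6 = 0.48 × 0.18 × 0.295 = 0.02549 m³/s
Stations 1, 7 contribute zero (depth or velocity is 0).
Q = Σ qᵢ = 0.5613 m³/s
= 0.5613 × 3600 = 2021 m³/h

2020 m³/h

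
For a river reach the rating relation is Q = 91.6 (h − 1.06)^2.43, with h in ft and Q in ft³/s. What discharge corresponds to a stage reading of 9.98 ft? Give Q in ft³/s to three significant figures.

Q = 91.6 × (9.98 − 1.06)^2.43 = 91.6 × 8.92^2.43 = 18680 ft³/s

18700 ft³/s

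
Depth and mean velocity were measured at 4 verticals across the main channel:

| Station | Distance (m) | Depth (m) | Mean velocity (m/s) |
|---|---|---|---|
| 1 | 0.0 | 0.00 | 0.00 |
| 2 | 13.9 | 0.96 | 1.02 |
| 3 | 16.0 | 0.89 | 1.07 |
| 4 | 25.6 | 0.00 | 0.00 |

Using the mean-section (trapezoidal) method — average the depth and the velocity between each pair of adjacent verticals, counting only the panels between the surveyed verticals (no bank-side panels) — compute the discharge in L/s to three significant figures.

7720 L/s

Panel 1-2: Δb = 13.9 m, d̄ = (0.00+0.96)/2 = 0.48, v̄ = (0.00+1.02)/2 = 0.51 → q = 13.9×0.48×0.51 = 3.403 m³/s
Panel 2-3: Δb = 2.1 m, d̄ = (0.96+0.89)/2 = 0.925, v̄ = (1.02+1.07)/2 = 1.045 → q = 2.1×0.925×1.045 = 2.030 m³/s
Panel 3-4: Δb = 9.6 m, d̄ = (0.89+0.00)/2 = 0.445, v̄ = (1.07+0.00)/2 = 0.535 → q = 9.6×0.445×0.535 = 2.286 m³/s
Q = Σ q = 7.718 m³/s
= 7.718 × 1000 = 7718 L/s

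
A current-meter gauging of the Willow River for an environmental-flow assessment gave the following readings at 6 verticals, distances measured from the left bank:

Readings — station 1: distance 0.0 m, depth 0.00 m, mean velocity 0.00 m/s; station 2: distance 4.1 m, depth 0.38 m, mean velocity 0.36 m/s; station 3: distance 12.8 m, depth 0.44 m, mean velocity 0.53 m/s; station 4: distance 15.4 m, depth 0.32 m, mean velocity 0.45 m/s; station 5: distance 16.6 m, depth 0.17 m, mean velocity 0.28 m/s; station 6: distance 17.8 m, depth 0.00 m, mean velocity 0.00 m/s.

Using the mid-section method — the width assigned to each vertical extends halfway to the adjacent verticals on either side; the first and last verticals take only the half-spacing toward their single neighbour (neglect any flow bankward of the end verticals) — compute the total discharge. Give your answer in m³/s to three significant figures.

2.52 m³/s

w_2 = (12.8 − 0.0)/2 = 6.4 m; q_2 = 0.36 × 0.38 × 6.4 = 0.8755 m³/s
w_3 = (15.4 − 4.1)/2 = 5.65 m; q_3 = 0.53 × 0.44 × 5.65 = 1.318 m³/s
w_4 = (16.6 − 12.8)/2 = 1.9 m; q_4 = 0.45 × 0.32 × 1.9 = 0.2736 m³/s
w_5 = (17.8 − 15.4)/2 = 1.2 m; q_5 = 0.28 × 0.17 × 1.2 = 0.05712 m³/s
Stations 1, 6 contribute zero (depth or velocity is 0).
Q = Σ qᵢ = 2.524 m³/s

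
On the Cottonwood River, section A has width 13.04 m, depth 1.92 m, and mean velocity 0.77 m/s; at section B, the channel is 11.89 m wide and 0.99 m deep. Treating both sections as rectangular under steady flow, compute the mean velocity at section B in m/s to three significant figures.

1.64 m/s

Q = A₁V₁ = (13.04×1.92) × 0.77 = 19.28 m³/s
A₂ = 11.89 × 0.99 = 11.77 m²
V₂ = Q/A₂ = 19.28/11.77 = 1.638 m/s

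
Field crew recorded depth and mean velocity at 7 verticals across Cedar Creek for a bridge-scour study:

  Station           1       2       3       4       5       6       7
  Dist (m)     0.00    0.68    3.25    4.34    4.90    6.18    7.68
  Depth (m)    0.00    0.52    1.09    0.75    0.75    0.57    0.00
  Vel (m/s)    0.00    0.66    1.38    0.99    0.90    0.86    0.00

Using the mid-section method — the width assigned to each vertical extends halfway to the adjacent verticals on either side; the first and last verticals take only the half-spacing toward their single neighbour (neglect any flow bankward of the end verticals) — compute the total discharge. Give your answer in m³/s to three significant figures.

w_2 = (3.25 − 0.00)/2 = 1.625 m; q_2 = 0.66 × 0.52 × 1.625 = 0.5577 m³/s
w_3 = (4.34 − 0.68)/2 = 1.83 m; q_3 = 1.38 × 1.09 × 1.83 = 2.753 m³/s
w_4 = (4.90 − 3.25)/2 = 0.825 m; q_4 = 0.99 × 0.75 × 0.825 = 0.6126 m³/s
w_5 = (6.18 − 4.34)/2 = 0.92 m; q_5 = 0.90 × 0.75 × 0.92 = 0.6210 m³/s
w_6 = (7.68 − 4.90)/2 = 1.39 m; q_6 = 0.86 × 0.57 × 1.39 = 0.6814 m³/s
Stations 1, 7 contribute zero (depth or velocity is 0).
Q = Σ qᵢ = 5.225 m³/s

5.23 m³/s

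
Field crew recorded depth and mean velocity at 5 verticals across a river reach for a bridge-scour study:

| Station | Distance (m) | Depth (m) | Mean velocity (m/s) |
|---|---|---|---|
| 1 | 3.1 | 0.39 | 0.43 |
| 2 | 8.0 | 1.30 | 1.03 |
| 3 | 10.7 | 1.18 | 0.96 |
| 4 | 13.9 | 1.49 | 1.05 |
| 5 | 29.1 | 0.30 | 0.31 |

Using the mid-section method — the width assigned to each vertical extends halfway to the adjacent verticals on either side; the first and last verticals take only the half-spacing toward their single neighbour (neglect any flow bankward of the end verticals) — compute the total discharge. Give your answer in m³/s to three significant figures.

w_1 = (8.0 − 3.1)/2 = 2.45 m; q_1 = 0.43 × 0.39 × 2.45 = 0.4109 m³/s
w_2 = (10.7 − 3.1)/2 = 3.8 m; q_2 = 1.03 × 1.30 × 3.8 = 5.088 m³/s
w_3 = (13.9 − 8.0)/2 = 2.95 m; q_3 = 0.96 × 1.18 × 2.95 = 3.342 m³/s
w_4 = (29.1 − 10.7)/2 = 9.2 m; q_4 = 1.05 × 1.49 × 9.2 = 14.39 m³/s
w_5 = (29.1 − 13.9)/2 = 7.6 m; q_5 = 0.31 × 0.30 × 7.6 = 0.7068 m³/s
Q = Σ qᵢ = 23.94 m³/s

23.9 m³/s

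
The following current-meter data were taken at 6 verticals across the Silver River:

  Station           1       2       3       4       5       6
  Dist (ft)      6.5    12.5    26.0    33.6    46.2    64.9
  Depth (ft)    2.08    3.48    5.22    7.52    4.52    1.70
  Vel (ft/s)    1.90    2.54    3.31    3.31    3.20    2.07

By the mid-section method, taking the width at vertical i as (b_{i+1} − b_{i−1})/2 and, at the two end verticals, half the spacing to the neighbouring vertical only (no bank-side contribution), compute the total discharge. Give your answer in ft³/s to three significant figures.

w_1 = (12.5 − 6.5)/2 = 3 ft; q_1 = 1.90 × 2.08 × 3 = 11.86 ft³/s
w_2 = (26.0 − 6.5)/2 = 9.75 ft; q_2 = 2.54 × 3.48 × 9.75 = 86.18 ft³/s
w_3 = (33.6 − 12.5)/2 = 10.55 ft; q_3 = 3.31 × 5.22 × 10.55 = 182.3 ft³/s
w_4 = (46.2 − 26.0)/2 = 10.1 ft; q_4 = 3.31 × 7.52 × 10.1 = 251.4 ft³/s
w_5 = (64.9 − 33.6)/2 = 15.65 ft; q_5 = 3.20 × 4.52 × 15.65 = 226.4 ft³/s
w_6 = (64.9 − 46.2)/2 = 9.35 ft; q_6 = 2.07 × 1.70 × 9.35 = 32.90 ft³/s
Q = Σ qᵢ = 791.0 ft³/s

791 ft³/s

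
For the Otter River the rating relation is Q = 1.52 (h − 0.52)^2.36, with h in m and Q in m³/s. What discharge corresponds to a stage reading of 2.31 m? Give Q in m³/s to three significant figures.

Q = 1.52 × (2.31 − 0.52)^2.36 = 1.52 × 1.79^2.36 = 6.006 m³/s

6.01 m³/s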